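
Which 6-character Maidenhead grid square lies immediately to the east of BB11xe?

BB21ae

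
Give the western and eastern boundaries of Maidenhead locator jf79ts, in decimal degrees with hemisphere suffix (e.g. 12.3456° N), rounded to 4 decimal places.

15.5833° E, 15.6667° E

Field J=9, F=5: +9·20° lon, +5·10° lat → SW at lon 0°, lat -40°.
Square 7, 9: +7·2° lon, +9·1° lat → SW at lon 14°, lat -31°.
Subsquare t=19, s=18: +19·0.0833333° lon, +18·0.0416667° lat → SW at lon 15.5833°, lat -30.25°.
Cell spans 0.0833333° lon × 0.0416667° lat.
west 15.5833° E, east 15.6667° E.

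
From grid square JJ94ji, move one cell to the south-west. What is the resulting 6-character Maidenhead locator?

Longitude subsquare j = 9; −1 → 8 = i.
Latitude subsquare i = 8; −1 → 7 = h.

JJ94ih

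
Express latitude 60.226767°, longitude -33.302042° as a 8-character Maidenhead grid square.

HP30if34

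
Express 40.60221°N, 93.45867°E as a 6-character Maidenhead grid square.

NN60ro

Add 180° to longitude and 90° to latitude: 273.4587, 130.6022.
Field: 273.4587/20 → 13 → N, 130.6022/10 → 13 → N; chars NN.
Square: 13.4587/2 → 6, 0.6022/1 → 0; chars 60.
Subsquare: 1.4587/0.0833333 → 17 → r, 0.6022/0.0416667 → 14 → o; chars ro.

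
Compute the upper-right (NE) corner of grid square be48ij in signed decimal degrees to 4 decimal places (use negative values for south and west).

Field B=1, E=4: +1·20° lon, +4·10° lat → SW at lon -160°, lat -50°.
Square 4, 8: +4·2° lon, +8·1° lat → SW at lon -152°, lat -42°.
Subsquare i=8, j=9: +8·0.0833333° lon, +9·0.0416667° lat → SW at lon -151.333°, lat -41.625°.
Cell spans 0.0833333° lon × 0.0416667° lat. NE corner is SW corner plus one full cell.
latitude -41.5833, longitude -151.2500.

-41.5833, -151.2500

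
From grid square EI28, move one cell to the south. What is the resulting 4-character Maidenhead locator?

EI27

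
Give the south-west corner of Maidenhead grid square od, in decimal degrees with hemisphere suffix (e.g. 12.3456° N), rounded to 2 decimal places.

Field O=14, D=3: +14·20° lon, +3·10° lat → SW at lon 100°, lat -60°.
latitude 60.00° S, longitude 100.00° E.

60.00° S, 100.00° E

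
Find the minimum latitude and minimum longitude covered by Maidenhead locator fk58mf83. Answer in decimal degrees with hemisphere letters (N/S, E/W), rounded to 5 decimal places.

Field F=5, K=10: +5·20° lon, +10·10° lat → SW at lon -80°, lat 10°.
Square 5, 8: +5·2° lon, +8·1° lat → SW at lon -70°, lat 18°.
Subsquare m=12, f=5: +12·0.0833333° lon, +5·0.0416667° lat → SW at lon -69°, lat 18.2083°.
Extended square 8, 3: +8·0.00833333° lon, +3·0.00416667° lat → SW at lon -68.9333°, lat 18.2208°.
latitude 18.22083° N, longitude 68.93333° W.

18.22083° N, 68.93333° W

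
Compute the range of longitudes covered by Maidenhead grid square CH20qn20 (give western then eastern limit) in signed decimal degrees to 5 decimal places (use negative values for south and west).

Field C=2, H=7: +2·20° lon, +7·10° lat → SW at lon -140°, lat -20°.
Square 2, 0: +2·2° lon, +0·1° lat → SW at lon -136°, lat -20°.
Subsquare q=16, n=13: +16·0.0833333° lon, +13·0.0416667° lat → SW at lon -134.667°, lat -19.4583°.
Extended square 2, 0: +2·0.00833333° lon, +0·0.00416667° lat → SW at lon -134.65°, lat -19.4583°.
Cell spans 0.00833333° lon × 0.00416667° lat.
west -134.65000, east -134.64167.

-134.65000, -134.64167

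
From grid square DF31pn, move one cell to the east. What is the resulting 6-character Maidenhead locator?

Longitude subsquare p = 15; +1 → 16 = q.
The latitude characters are unchanged.

DF31qn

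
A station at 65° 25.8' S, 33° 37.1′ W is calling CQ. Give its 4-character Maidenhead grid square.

HC34

Offset from 180°W / 90°S: lon 146.38°, lat 24.57°.
Field (20°×10°, letters A–R): 146.38/20 → 7 → H, 24.57/10 → 2 → C; chars HC.
Square (2°×1°, digits 0–9): 6.38/2 → 3, 4.57/1 → 4; chars 34.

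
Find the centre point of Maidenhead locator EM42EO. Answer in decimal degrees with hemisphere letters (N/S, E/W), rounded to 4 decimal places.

32.6042° N, 91.6250° W

Field E=4, M=12: +4·20° lon, +12·10° lat → SW at lon -100°, lat 30°.
Square 4, 2: +4·2° lon, +2·1° lat → SW at lon -92°, lat 32°.
Subsquare e=4, o=14: +4·0.0833333° lon, +14·0.0416667° lat → SW at lon -91.6667°, lat 32.5833°.
Cell spans 0.0833333° lon × 0.0416667° lat. Centre is SW corner plus half of each.
latitude 32.6042° N, longitude 91.6250° W.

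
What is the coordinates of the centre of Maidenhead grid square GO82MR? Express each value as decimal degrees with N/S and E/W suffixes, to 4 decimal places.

52.7292° N, 42.9583° W

Field G=6, O=14: +6·20° lon, +14·10° lat → SW at lon -60°, lat 50°.
Square 8, 2: +8·2° lon, +2·1° lat → SW at lon -44°, lat 52°.
Subsquare m=12, r=17: +12·0.0833333° lon, +17·0.0416667° lat → SW at lon -43°, lat 52.7083°.
Cell spans 0.0833333° lon × 0.0416667° lat. Centre is SW corner plus half of each.
latitude 52.7292° N, longitude 42.9583° W.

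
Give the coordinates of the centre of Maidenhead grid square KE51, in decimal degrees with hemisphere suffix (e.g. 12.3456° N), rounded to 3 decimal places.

48.500° S, 31.000° E

Field K=10, E=4: +10·20° lon, +4·10° lat → SW at lon 20°, lat -50°.
Square 5, 1: +5·2° lon, +1·1° lat → SW at lon 30°, lat -49°.
Cell spans 2° lon × 1° lat. Centre is SW corner plus half of each.
latitude 48.500° S, longitude 31.000° E.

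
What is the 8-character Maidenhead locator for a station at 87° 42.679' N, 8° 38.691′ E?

JR47hr70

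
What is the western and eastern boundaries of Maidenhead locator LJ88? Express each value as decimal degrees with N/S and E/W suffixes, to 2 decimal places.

56.00° E, 58.00° E

Field L=11, J=9: +11·20° lon, +9·10° lat → SW at lon 40°, lat 0°.
Square 8, 8: +8·2° lon, +8·1° lat → SW at lon 56°, lat 8°.
Cell spans 2° lon × 1° lat.
west 56.00° E, east 58.00° E.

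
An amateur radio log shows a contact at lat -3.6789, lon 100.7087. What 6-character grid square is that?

OI06ih

Add 180° to longitude and 90° to latitude: 280.7087, 86.3211.
Field (20°×10°, letters A–R): 280.7087/20 → 14 → O, 86.3211/10 → 8 → I; chars OI.
Square (2°×1°, digits 0–9): 0.7087/2 → 0, 6.3211/1 → 6; chars 06.
Subsquare (5′×2.5′, letters a–x): 0.7087/0.0833333 → 8 → i, 0.3211/0.0416667 → 7 → h; chars ih.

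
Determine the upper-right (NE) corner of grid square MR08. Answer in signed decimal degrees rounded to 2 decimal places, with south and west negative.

89.00, 62.00

Field M=12, R=17: +12·20° lon, +17·10° lat → SW at lon 60°, lat 80°.
Square 0, 8: +0·2° lon, +8·1° lat → SW at lon 60°, lat 88°.
Cell spans 2° lon × 1° lat. NE corner is SW corner plus one full cell.
latitude 89.00, longitude 62.00.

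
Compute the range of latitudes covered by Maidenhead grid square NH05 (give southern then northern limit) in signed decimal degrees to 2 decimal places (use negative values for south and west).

-15.00, -14.00

Field N=13, H=7: +13·20° lon, +7·10° lat → SW at lon 80°, lat -20°.
Square 0, 5: +0·2° lon, +5·1° lat → SW at lon 80°, lat -15°.
Cell spans 2° lon × 1° lat.
south -15.00, north -14.00.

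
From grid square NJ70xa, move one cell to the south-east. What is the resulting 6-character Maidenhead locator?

Longitude subsquare x = 23; +1 → 24, wraps to 0 = a, carry into square.
Longitude square 7; +1 → 8.
Latitude subsquare a = 0; −1 → -1, wraps to 23 = x, carry into square.
Latitude square 0; −1 → -1, wraps to 9, carry into field.
Latitude field J = 9; −1 → 8 = I.

NI89ax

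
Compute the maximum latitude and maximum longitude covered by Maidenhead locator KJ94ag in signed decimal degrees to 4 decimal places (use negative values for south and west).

4.2917, 38.0833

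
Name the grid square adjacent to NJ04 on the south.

NJ03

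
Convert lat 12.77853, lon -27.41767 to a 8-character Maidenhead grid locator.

HK62gs96

Add 180° to longitude and 90° to latitude: 152.58233, 102.77853.
Field (20°×10°, letters A–R): lon ⌊152.58233/20⌋ = 7 → H; lat ⌊102.77853/10⌋ = 10 → K.
Square (2°×1°, digits 0–9): lon ⌊12.58233/2⌋ = 6; lat ⌊2.77853/1⌋ = 2.
Subsquare (5′×2.5′, letters a–x): lon ⌊0.58233/0.0833333⌋ = 6 → g; lat ⌊0.77853/0.0416667⌋ = 18 → s.
Extended square (30″×15″, digits 0–9): lon ⌊0.08233/0.00833333⌋ = 9; lat ⌊0.02853/0.00416667⌋ = 6.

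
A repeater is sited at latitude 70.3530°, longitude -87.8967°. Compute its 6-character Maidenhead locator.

EQ60bi

Add 180° to longitude and 90° to latitude: 92.1033, 160.3530.
Field: lon ⌊92.1033/20⌋ = 4 → E; lat ⌊160.3530/10⌋ = 16 → Q.
Square: lon ⌊12.1033/2⌋ = 6; lat ⌊0.3530/1⌋ = 0.
Subsquare: lon ⌊0.1033/0.0833333⌋ = 1 → b; lat ⌊0.3530/0.0416667⌋ = 8 → i.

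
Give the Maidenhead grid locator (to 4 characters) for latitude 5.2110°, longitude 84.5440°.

NJ25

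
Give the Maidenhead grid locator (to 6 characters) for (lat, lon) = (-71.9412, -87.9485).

EB68ab

Shift to the Maidenhead origin (180°W, 90°S): lon 92.0515, lat 18.0588.
Field: lon ⌊92.0515/20⌋ = 4 → E; lat ⌊18.0588/10⌋ = 1 → B.
Square: lon ⌊12.0515/2⌋ = 6; lat ⌊8.0588/1⌋ = 8.
Subsquare: lon ⌊0.0515/0.0833333⌋ = 0 → a; lat ⌊0.0588/0.0416667⌋ = 1 → b.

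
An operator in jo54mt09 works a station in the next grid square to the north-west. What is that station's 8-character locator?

Longitude extended square 0; −1 → -1, wraps to 9, carry into subsquare.
Longitude subsquare m = 12; −1 → 11 = l.
Latitude extended square 9; +1 → 10, wraps to 0, carry into subsquare.
Latitude subsquare t = 19; +1 → 20 = u.

JO54lu90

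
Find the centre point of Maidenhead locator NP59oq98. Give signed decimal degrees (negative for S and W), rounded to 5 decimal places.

69.70208, 91.24583

Field N=13, P=15: +13·20° lon, +15·10° lat → SW at lon 80°, lat 60°.
Square 5, 9: +5·2° lon, +9·1° lat → SW at lon 90°, lat 69°.
Subsquare o=14, q=16: +14·0.0833333° lon, +16·0.0416667° lat → SW at lon 91.1667°, lat 69.6667°.
Extended square 9, 8: +9·0.00833333° lon, +8·0.00416667° lat → SW at lon 91.2417°, lat 69.7°.
Cell spans 0.00833333° lon × 0.00416667° lat. Centre is SW corner plus half of each.
latitude 69.70208, longitude 91.24583.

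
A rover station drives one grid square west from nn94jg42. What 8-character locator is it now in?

NN94jg32

Longitude extended square 4; −1 → 3.
The latitude characters are unchanged.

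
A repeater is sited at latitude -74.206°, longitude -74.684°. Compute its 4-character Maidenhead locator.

FB25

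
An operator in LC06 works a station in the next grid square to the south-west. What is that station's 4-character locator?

KC95

Longitude square 0; −1 → -1, wraps to 9, carry into field.
Longitude field L = 11; −1 → 10 = K.
Latitude square 6; −1 → 5.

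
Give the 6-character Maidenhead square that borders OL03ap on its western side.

NL93xp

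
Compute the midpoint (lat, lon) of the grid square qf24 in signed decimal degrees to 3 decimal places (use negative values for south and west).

-35.500, 145.000

Field Q=16, F=5: +16·20° lon, +5·10° lat → SW at lon 140°, lat -40°.
Square 2, 4: +2·2° lon, +4·1° lat → SW at lon 144°, lat -36°.
Cell spans 2° lon × 1° lat. Centre is SW corner plus half of each.
latitude -35.500, longitude 145.000.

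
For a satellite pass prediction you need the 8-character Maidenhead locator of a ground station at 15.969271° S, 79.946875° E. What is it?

Shift to the Maidenhead origin (180°W, 90°S): lon 259.94687, lat 74.03073.
Field: 259.94687/20 → 12 → M, 74.03073/10 → 7 → H; chars MH.
Square: 19.94687/2 → 9, 4.03073/1 → 4; chars 94.
Subsquare: 1.94687/0.0833333 → 23 → x, 0.03073/0.0416667 → 0 → a; chars xa.
Extended square: 0.03021/0.00833333 → 3, 0.03073/0.00416667 → 7; chars 37.

MH94xa37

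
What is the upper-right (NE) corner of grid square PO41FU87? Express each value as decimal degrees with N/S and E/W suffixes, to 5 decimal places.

Field P=15, O=14: +15·20° lon, +14·10° lat → SW at lon 120°, lat 50°.
Square 4, 1: +4·2° lon, +1·1° lat → SW at lon 128°, lat 51°.
Subsquare f=5, u=20: +5·0.0833333° lon, +20·0.0416667° lat → SW at lon 128.417°, lat 51.8333°.
Extended square 8, 7: +8·0.00833333° lon, +7·0.00416667° lat → SW at lon 128.483°, lat 51.8625°.
Cell spans 0.00833333° lon × 0.00416667° lat. NE corner is SW corner plus one full cell.
latitude 51.86667° N, longitude 128.49167° E.

51.86667° N, 128.49167° E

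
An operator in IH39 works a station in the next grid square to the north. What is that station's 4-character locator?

II30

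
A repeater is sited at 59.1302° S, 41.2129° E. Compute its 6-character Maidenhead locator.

LD00ou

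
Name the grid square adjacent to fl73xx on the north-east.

Longitude subsquare x = 23; +1 → 24, wraps to 0 = a, carry into square.
Longitude square 7; +1 → 8.
Latitude subsquare x = 23; +1 → 24, wraps to 0 = a, carry into square.
Latitude square 3; +1 → 4.

FL84aa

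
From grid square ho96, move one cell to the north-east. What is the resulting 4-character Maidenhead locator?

IO07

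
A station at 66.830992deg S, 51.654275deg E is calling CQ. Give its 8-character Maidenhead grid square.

Offset from 180°W / 90°S: lon 231.65427°, lat 23.16901°.
Field (20°×10°, letters A–R): 231.65427/20 → 11 → L, 23.16901/10 → 2 → C; chars LC.
Square (2°×1°, digits 0–9): 11.65427/2 → 5, 3.16901/1 → 3; chars 53.
Subsquare (5′×2.5′, letters a–x): 1.65427/0.0833333 → 19 → t, 0.16901/0.0416667 → 4 → e; chars te.
Extended square (30″×15″, digits 0–9): 0.07094/0.00833333 → 8, 0.00234/0.00416667 → 0; chars 80.

LC53te80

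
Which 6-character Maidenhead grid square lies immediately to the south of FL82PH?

Latitude subsquare h = 7; −1 → 6 = g.
The longitude characters are unchanged.

FL82pg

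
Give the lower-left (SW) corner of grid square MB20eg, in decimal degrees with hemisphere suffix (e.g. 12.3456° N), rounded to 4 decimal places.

Field M=12, B=1: +12·20° lon, +1·10° lat → SW at lon 60°, lat -80°.
Square 2, 0: +2·2° lon, +0·1° lat → SW at lon 64°, lat -80°.
Subsquare e=4, g=6: +4·0.0833333° lon, +6·0.0416667° lat → SW at lon 64.3333°, lat -79.75°.
latitude 79.7500° S, longitude 64.3333° E.

79.7500° S, 64.3333° E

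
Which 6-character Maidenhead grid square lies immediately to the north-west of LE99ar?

LE89xs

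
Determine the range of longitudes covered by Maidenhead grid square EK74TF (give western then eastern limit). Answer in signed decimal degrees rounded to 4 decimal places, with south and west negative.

-84.4167, -84.3333

Field E=4, K=10: +4·20° lon, +10·10° lat → SW at lon -100°, lat 10°.
Square 7, 4: +7·2° lon, +4·1° lat → SW at lon -86°, lat 14°.
Subsquare t=19, f=5: +19·0.0833333° lon, +5·0.0416667° lat → SW at lon -84.4167°, lat 14.2083°.
Cell spans 0.0833333° lon × 0.0416667° lat.
west -84.4167, east -84.3333.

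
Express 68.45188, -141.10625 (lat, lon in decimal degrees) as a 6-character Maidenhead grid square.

BP98kk

Add 180° to longitude and 90° to latitude: 38.8938, 158.4519.
Field: lon ⌊38.8938/20⌋ = 1 → B; lat ⌊158.4519/10⌋ = 15 → P.
Square: lon ⌊18.8938/2⌋ = 9; lat ⌊8.4519/1⌋ = 8.
Subsquare: lon ⌊0.8938/0.0833333⌋ = 10 → k; lat ⌊0.4519/0.0416667⌋ = 10 → k.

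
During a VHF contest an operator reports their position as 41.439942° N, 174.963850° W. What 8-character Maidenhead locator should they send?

AN21mk45

Offset from 180°W / 90°S: lon 5.03615°, lat 131.43994°.
Field: 5.03615/20 → 0 → A, 131.43994/10 → 13 → N; chars AN.
Square: 5.03615/2 → 2, 1.43994/1 → 1; chars 21.
Subsquare: 1.03615/0.0833333 → 12 → m, 0.43994/0.0416667 → 10 → k; chars mk.
Extended square: 0.03615/0.00833333 → 4, 0.02328/0.00416667 → 5; chars 45.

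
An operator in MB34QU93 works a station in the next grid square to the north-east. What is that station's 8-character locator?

MB34ru04

Longitude extended square 9; +1 → 10, wraps to 0, carry into subsquare.
Longitude subsquare q = 16; +1 → 17 = r.
Latitude extended square 3; +1 → 4.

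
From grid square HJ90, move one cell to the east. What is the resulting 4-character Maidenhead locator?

IJ00

Longitude square 9; +1 → 10, wraps to 0, carry into field.
Longitude field H = 7; +1 → 8 = I.
The latitude characters are unchanged.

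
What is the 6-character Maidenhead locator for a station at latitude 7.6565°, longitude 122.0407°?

Offset from 180°W / 90°S: lon 302.0407°, lat 97.6565°.
Field: 302.0407/20 → 15 → P, 97.6565/10 → 9 → J; chars PJ.
Square: 2.0407/2 → 1, 7.6565/1 → 7; chars 17.
Subsquare: 0.0407/0.0833333 → 0 → a, 0.6565/0.0416667 → 15 → p; chars ap.

PJ17ap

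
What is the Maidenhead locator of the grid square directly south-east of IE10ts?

IE10ur

Longitude subsquare t = 19; +1 → 20 = u.
Latitude subsquare s = 18; −1 → 17 = r.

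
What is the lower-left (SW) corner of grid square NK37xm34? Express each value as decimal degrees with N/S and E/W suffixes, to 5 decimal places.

17.51667° N, 87.94167° E

Field N=13, K=10: +13·20° lon, +10·10° lat → SW at lon 80°, lat 10°.
Square 3, 7: +3·2° lon, +7·1° lat → SW at lon 86°, lat 17°.
Subsquare x=23, m=12: +23·0.0833333° lon, +12·0.0416667° lat → SW at lon 87.9167°, lat 17.5°.
Extended square 3, 4: +3·0.00833333° lon, +4·0.00416667° lat → SW at lon 87.9417°, lat 17.5167°.
latitude 17.51667° N, longitude 87.94167° E.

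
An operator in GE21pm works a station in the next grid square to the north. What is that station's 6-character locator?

Latitude subsquare m = 12; +1 → 13 = n.
The longitude characters are unchanged.

GE21pn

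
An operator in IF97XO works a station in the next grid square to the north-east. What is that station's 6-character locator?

JF07ap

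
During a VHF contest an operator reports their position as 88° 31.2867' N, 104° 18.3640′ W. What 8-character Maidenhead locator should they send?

DR78um35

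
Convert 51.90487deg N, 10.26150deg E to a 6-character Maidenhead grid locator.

JO51dv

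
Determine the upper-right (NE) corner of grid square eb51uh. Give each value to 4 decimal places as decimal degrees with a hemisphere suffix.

78.6667° S, 88.2500° W

Field E=4, B=1: +4·20° lon, +1·10° lat → SW at lon -100°, lat -80°.
Square 5, 1: +5·2° lon, +1·1° lat → SW at lon -90°, lat -79°.
Subsquare u=20, h=7: +20·0.0833333° lon, +7·0.0416667° lat → SW at lon -88.3333°, lat -78.7083°.
Cell spans 0.0833333° lon × 0.0416667° lat. NE corner is SW corner plus one full cell.
latitude 78.6667° S, longitude 88.2500° W.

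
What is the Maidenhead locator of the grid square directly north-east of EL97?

FL08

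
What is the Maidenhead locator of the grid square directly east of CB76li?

CB76mi

Longitude subsquare l = 11; +1 → 12 = m.
The latitude characters are unchanged.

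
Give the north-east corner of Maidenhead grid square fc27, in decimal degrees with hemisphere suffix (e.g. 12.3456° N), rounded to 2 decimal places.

Field F=5, C=2: +5·20° lon, +2·10° lat → SW at lon -80°, lat -70°.
Square 2, 7: +2·2° lon, +7·1° lat → SW at lon -76°, lat -63°.
Cell spans 2° lon × 1° lat. NE corner is SW corner plus one full cell.
latitude 62.00° S, longitude 74.00° W.

62.00° S, 74.00° W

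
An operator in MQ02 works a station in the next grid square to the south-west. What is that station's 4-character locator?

Longitude square 0; −1 → -1, wraps to 9, carry into field.
Longitude field M = 12; −1 → 11 = L.
Latitude square 2; −1 → 1.

LQ91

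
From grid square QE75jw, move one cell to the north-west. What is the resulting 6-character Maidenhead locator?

QE75ix

Longitude subsquare j = 9; −1 → 8 = i.
Latitude subsquare w = 22; +1 → 23 = x.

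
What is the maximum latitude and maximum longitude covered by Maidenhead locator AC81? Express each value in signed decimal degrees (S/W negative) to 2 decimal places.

-68.00, -162.00

Field A=0, C=2: +0·20° lon, +2·10° lat → SW at lon -180°, lat -70°.
Square 8, 1: +8·2° lon, +1·1° lat → SW at lon -164°, lat -69°.
Cell spans 2° lon × 1° lat. NE corner is SW corner plus one full cell.
latitude -68.00, longitude -162.00.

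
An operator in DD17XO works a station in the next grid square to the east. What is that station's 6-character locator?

Longitude subsquare x = 23; +1 → 24, wraps to 0 = a, carry into square.
Longitude square 1; +1 → 2.
The latitude characters are unchanged.

DD27ao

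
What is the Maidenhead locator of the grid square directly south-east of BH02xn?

Longitude subsquare x = 23; +1 → 24, wraps to 0 = a, carry into square.
Longitude square 0; +1 → 1.
Latitude subsquare n = 13; −1 → 12 = m.

BH12am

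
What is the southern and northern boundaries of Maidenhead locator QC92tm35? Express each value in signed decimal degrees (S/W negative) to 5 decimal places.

-67.47917, -67.47500

Field Q=16, C=2: +16·20° lon, +2·10° lat → SW at lon 140°, lat -70°.
Square 9, 2: +9·2° lon, +2·1° lat → SW at lon 158°, lat -68°.
Subsquare t=19, m=12: +19·0.0833333° lon, +12·0.0416667° lat → SW at lon 159.583°, lat -67.5°.
Extended square 3, 5: +3·0.00833333° lon, +5·0.00416667° lat → SW at lon 159.608°, lat -67.4792°.
Cell spans 0.00833333° lon × 0.00416667° lat.
south -67.47917, north -67.47500.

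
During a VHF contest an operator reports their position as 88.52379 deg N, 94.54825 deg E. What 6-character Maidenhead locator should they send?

NR78gm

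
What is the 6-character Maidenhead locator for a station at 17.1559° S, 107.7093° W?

DH62du

Add 180° to longitude and 90° to latitude: 72.2907, 72.8441.
Field: lon ⌊72.2907/20⌋ = 3 → D; lat ⌊72.8441/10⌋ = 7 → H.
Square: lon ⌊12.2907/2⌋ = 6; lat ⌊2.8441/1⌋ = 2.
Subsquare: lon ⌊0.2907/0.0833333⌋ = 3 → d; lat ⌊0.8441/0.0416667⌋ = 20 → u.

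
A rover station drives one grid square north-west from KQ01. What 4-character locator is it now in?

JQ92

Longitude square 0; −1 → -1, wraps to 9, carry into field.
Longitude field K = 10; −1 → 9 = J.
Latitude square 1; +1 → 2.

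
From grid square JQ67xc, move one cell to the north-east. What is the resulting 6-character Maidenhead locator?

JQ77ad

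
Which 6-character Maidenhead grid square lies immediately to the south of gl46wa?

GL45wx

Latitude subsquare a = 0; −1 → -1, wraps to 23 = x, carry into square.
Latitude square 6; −1 → 5.
The longitude characters are unchanged.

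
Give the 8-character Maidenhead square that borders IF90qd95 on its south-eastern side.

Longitude extended square 9; +1 → 10, wraps to 0, carry into subsquare.
Longitude subsquare q = 16; +1 → 17 = r.
Latitude extended square 5; −1 → 4.

IF90rd04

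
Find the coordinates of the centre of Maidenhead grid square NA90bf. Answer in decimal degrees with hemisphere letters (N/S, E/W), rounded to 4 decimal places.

Field N=13, A=0: +13·20° lon, +0·10° lat → SW at lon 80°, lat -90°.
Square 9, 0: +9·2° lon, +0·1° lat → SW at lon 98°, lat -90°.
Subsquare b=1, f=5: +1·0.0833333° lon, +5·0.0416667° lat → SW at lon 98.0833°, lat -89.7917°.
Cell spans 0.0833333° lon × 0.0416667° lat. Centre is SW corner plus half of each.
latitude 89.7708° S, longitude 98.1250° E.

89.7708° S, 98.1250° E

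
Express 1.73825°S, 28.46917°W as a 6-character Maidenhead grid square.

HI58sg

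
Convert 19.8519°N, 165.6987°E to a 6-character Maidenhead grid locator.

RK29uu

Add 180° to longitude and 90° to latitude: 345.6987, 109.8519.
Field: 345.6987/20 → 17 → R, 109.8519/10 → 10 → K; chars RK.
Square: 5.6987/2 → 2, 9.8519/1 → 9; chars 29.
Subsquare: 1.6987/0.0833333 → 20 → u, 0.8519/0.0416667 → 20 → u; chars uu.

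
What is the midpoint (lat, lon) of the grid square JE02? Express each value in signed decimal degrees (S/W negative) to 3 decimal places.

-47.500, 1.000

Field J=9, E=4: +9·20° lon, +4·10° lat → SW at lon 0°, lat -50°.
Square 0, 2: +0·2° lon, +2·1° lat → SW at lon 0°, lat -48°.
Cell spans 2° lon × 1° lat. Centre is SW corner plus half of each.
latitude -47.500, longitude 1.000.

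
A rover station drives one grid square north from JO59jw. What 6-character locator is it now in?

Latitude subsquare w = 22; +1 → 23 = x.
The longitude characters are unchanged.

JO59jx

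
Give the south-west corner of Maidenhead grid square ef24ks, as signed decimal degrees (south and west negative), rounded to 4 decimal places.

Field E=4, F=5: +4·20° lon, +5·10° lat → SW at lon -100°, lat -40°.
Square 2, 4: +2·2° lon, +4·1° lat → SW at lon -96°, lat -36°.
Subsquare k=10, s=18: +10·0.0833333° lon, +18·0.0416667° lat → SW at lon -95.1667°, lat -35.25°.
latitude -35.2500, longitude -95.1667.

-35.2500, -95.1667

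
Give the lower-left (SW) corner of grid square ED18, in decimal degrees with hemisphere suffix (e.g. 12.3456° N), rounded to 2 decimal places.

52.00° S, 98.00° W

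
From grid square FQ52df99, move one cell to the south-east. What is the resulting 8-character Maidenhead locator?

Longitude extended square 9; +1 → 10, wraps to 0, carry into subsquare.
Longitude subsquare d = 3; +1 → 4 = e.
Latitude extended square 9; −1 → 8.

FQ52ef08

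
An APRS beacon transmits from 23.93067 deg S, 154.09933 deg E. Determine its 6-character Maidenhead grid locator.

QG76bb

Shift to the Maidenhead origin (180°W, 90°S): lon 334.0993, lat 66.0693.
Field: 334.0993/20 → 16 → Q, 66.0693/10 → 6 → G; chars QG.
Square: 14.0993/2 → 7, 6.0693/1 → 6; chars 76.
Subsquare: 0.0993/0.0833333 → 1 → b, 0.0693/0.0416667 → 1 → b; chars bb.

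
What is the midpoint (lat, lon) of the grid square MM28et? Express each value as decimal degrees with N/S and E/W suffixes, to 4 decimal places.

38.8125° N, 64.3750° E

Field M=12, M=12: +12·20° lon, +12·10° lat → SW at lon 60°, lat 30°.
Square 2, 8: +2·2° lon, +8·1° lat → SW at lon 64°, lat 38°.
Subsquare e=4, t=19: +4·0.0833333° lon, +19·0.0416667° lat → SW at lon 64.3333°, lat 38.7917°.
Cell spans 0.0833333° lon × 0.0416667° lat. Centre is SW corner plus half of each.
latitude 38.8125° N, longitude 64.3750° E.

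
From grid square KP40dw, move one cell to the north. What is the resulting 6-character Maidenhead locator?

Latitude subsquare w = 22; +1 → 23 = x.
The longitude characters are unchanged.

KP40dx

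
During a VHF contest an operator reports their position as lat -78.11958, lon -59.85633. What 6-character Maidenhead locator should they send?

GB01bv

Offset from 180°W / 90°S: lon 120.1437°, lat 11.8804°.
Field: lon ⌊120.1437/20⌋ = 6 → G; lat ⌊11.8804/10⌋ = 1 → B.
Square: lon ⌊0.1437/2⌋ = 0; lat ⌊1.8804/1⌋ = 1.
Subsquare: lon ⌊0.1437/0.0833333⌋ = 1 → b; lat ⌊0.8804/0.0416667⌋ = 21 → v.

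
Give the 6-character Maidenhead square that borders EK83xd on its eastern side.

EK93ad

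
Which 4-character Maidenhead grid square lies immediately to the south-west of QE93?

QE82

Longitude square 9; −1 → 8.
Latitude square 3; −1 → 2.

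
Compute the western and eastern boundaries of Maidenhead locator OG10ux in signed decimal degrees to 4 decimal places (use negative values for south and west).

103.6667, 103.7500

Field O=14, G=6: +14·20° lon, +6·10° lat → SW at lon 100°, lat -30°.
Square 1, 0: +1·2° lon, +0·1° lat → SW at lon 102°, lat -30°.
Subsquare u=20, x=23: +20·0.0833333° lon, +23·0.0416667° lat → SW at lon 103.667°, lat -29.0417°.
Cell spans 0.0833333° lon × 0.0416667° lat.
west 103.6667, east 103.7500.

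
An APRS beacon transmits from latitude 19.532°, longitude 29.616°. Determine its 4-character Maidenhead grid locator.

Offset from 180°W / 90°S: lon 209.62°, lat 109.53°.
Field: lon ⌊209.62/20⌋ = 10 → K; lat ⌊109.53/10⌋ = 10 → K.
Square: lon ⌊9.62/2⌋ = 4; lat ⌊9.53/1⌋ = 9.

KK49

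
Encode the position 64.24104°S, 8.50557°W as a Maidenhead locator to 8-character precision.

IC55rs92

Add 180° to longitude and 90° to latitude: 171.49443, 25.75896.
Field: 171.49443/20 → 8 → I, 25.75896/10 → 2 → C; chars IC.
Square: 11.49443/2 → 5, 5.75896/1 → 5; chars 55.
Subsquare: 1.49443/0.0833333 → 17 → r, 0.75896/0.0416667 → 18 → s; chars rs.
Extended square: 0.07776/0.00833333 → 9, 0.00896/0.00416667 → 2; chars 92.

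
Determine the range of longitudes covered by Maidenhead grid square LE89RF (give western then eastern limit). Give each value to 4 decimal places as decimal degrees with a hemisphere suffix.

57.4167° E, 57.5000° E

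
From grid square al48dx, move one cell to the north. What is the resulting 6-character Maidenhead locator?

AL49da

Latitude subsquare x = 23; +1 → 24, wraps to 0 = a, carry into square.
Latitude square 8; +1 → 9.
The longitude characters are unchanged.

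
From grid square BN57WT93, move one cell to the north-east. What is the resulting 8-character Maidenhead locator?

BN57xt04

Longitude extended square 9; +1 → 10, wraps to 0, carry into subsquare.
Longitude subsquare w = 22; +1 → 23 = x.
Latitude extended square 3; +1 → 4.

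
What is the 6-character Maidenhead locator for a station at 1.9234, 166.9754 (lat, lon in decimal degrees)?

RJ31lw

Add 180° to longitude and 90° to latitude: 346.9754, 91.9234.
Field: lon ⌊346.9754/20⌋ = 17 → R; lat ⌊91.9234/10⌋ = 9 → J.
Square: lon ⌊6.9754/2⌋ = 3; lat ⌊1.9234/1⌋ = 1.
Subsquare: lon ⌊0.9754/0.0833333⌋ = 11 → l; lat ⌊0.9234/0.0416667⌋ = 22 → w.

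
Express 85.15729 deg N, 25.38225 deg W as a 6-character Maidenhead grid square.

HR75hd

Shift to the Maidenhead origin (180°W, 90°S): lon 154.6178, lat 175.1573.
Field: lon ⌊154.6178/20⌋ = 7 → H; lat ⌊175.1573/10⌋ = 17 → R.
Square: lon ⌊14.6178/2⌋ = 7; lat ⌊5.1573/1⌋ = 5.
Subsquare: lon ⌊0.6178/0.0833333⌋ = 7 → h; lat ⌊0.1573/0.0416667⌋ = 3 → d.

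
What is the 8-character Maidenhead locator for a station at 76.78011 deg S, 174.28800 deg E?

RB73df42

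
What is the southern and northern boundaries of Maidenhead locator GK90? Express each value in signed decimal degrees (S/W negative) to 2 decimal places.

10.00, 11.00

Field G=6, K=10: +6·20° lon, +10·10° lat → SW at lon -60°, lat 10°.
Square 9, 0: +9·2° lon, +0·1° lat → SW at lon -42°, lat 10°.
Cell spans 2° lon × 1° lat.
south 10.00, north 11.00.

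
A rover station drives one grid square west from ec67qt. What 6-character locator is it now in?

Longitude subsquare q = 16; −1 → 15 = p.
The latitude characters are unchanged.

EC67pt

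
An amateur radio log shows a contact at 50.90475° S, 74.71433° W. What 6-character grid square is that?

FD29pc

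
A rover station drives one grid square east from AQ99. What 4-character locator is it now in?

BQ09

Longitude square 9; +1 → 10, wraps to 0, carry into field.
Longitude field A = 0; +1 → 1 = B.
The latitude characters are unchanged.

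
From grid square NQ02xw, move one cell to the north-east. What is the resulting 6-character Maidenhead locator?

Longitude subsquare x = 23; +1 → 24, wraps to 0 = a, carry into square.
Longitude square 0; +1 → 1.
Latitude subsquare w = 22; +1 → 23 = x.

NQ12ax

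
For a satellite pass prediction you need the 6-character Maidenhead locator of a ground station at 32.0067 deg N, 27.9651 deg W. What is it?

Add 180° to longitude and 90° to latitude: 152.0349, 122.0067.
Field: 152.0349/20 → 7 → H, 122.0067/10 → 12 → M; chars HM.
Square: 12.0349/2 → 6, 2.0067/1 → 2; chars 62.
Subsquare: 0.0349/0.0833333 → 0 → a, 0.0067/0.0416667 → 0 → a; chars aa.

HM62aa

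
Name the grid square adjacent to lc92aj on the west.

Longitude subsquare a = 0; −1 → -1, wraps to 23 = x, carry into square.
Longitude square 9; −1 → 8.
The latitude characters are unchanged.

LC82xj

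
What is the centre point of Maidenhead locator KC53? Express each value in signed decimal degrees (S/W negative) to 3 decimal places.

Field K=10, C=2: +10·20° lon, +2·10° lat → SW at lon 20°, lat -70°.
Square 5, 3: +5·2° lon, +3·1° lat → SW at lon 30°, lat -67°.
Cell spans 2° lon × 1° lat. Centre is SW corner plus half of each.
latitude -66.500, longitude 31.000.

-66.500, 31.000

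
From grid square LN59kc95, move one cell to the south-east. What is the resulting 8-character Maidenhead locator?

LN59lc04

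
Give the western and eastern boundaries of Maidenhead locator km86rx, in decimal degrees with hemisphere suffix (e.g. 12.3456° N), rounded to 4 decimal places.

37.4167° E, 37.5000° E

Field K=10, M=12: +10·20° lon, +12·10° lat → SW at lon 20°, lat 30°.
Square 8, 6: +8·2° lon, +6·1° lat → SW at lon 36°, lat 36°.
Subsquare r=17, x=23: +17·0.0833333° lon, +23·0.0416667° lat → SW at lon 37.4167°, lat 36.9583°.
Cell spans 0.0833333° lon × 0.0416667° lat.
west 37.4167° E, east 37.5000° E.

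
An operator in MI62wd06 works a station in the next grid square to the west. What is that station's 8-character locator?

MI62vd96

Longitude extended square 0; −1 → -1, wraps to 9, carry into subsquare.
Longitude subsquare w = 22; −1 → 21 = v.
The latitude characters are unchanged.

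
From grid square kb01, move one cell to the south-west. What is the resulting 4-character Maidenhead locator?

JB90

Longitude square 0; −1 → -1, wraps to 9, carry into field.
Longitude field K = 10; −1 → 9 = J.
Latitude square 1; −1 → 0.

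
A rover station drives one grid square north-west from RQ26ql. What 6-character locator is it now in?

Longitude subsquare q = 16; −1 → 15 = p.
Latitude subsquare l = 11; +1 → 12 = m.

RQ26pm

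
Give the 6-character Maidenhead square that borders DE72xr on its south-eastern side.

Longitude subsquare x = 23; +1 → 24, wraps to 0 = a, carry into square.
Longitude square 7; +1 → 8.
Latitude subsquare r = 17; −1 → 16 = q.

DE82aq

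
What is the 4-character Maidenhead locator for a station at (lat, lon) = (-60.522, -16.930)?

IC19

Shift to the Maidenhead origin (180°W, 90°S): lon 163.07, lat 29.48.
Field: lon ⌊163.07/20⌋ = 8 → I; lat ⌊29.48/10⌋ = 2 → C.
Square: lon ⌊3.07/2⌋ = 1; lat ⌊9.48/1⌋ = 9.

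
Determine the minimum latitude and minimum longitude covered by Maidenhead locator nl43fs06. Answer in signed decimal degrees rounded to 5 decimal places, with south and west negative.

23.77500, 88.41667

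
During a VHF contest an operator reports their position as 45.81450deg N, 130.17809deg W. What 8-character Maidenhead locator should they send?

CN45vt85

Add 180° to longitude and 90° to latitude: 49.82191, 135.81450.
Field: lon ⌊49.82191/20⌋ = 2 → C; lat ⌊135.81450/10⌋ = 13 → N.
Square: lon ⌊9.82191/2⌋ = 4; lat ⌊5.81450/1⌋ = 5.
Subsquare: lon ⌊1.82191/0.0833333⌋ = 21 → v; lat ⌊0.81450/0.0416667⌋ = 19 → t.
Extended square: lon ⌊0.07191/0.00833333⌋ = 8; lat ⌊0.02283/0.00416667⌋ = 5.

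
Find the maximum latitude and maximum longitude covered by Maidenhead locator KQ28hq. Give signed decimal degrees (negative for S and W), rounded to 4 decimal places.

78.7083, 24.6667

Field K=10, Q=16: +10·20° lon, +16·10° lat → SW at lon 20°, lat 70°.
Square 2, 8: +2·2° lon, +8·1° lat → SW at lon 24°, lat 78°.
Subsquare h=7, q=16: +7·0.0833333° lon, +16·0.0416667° lat → SW at lon 24.5833°, lat 78.6667°.
Cell spans 0.0833333° lon × 0.0416667° lat. NE corner is SW corner plus one full cell.
latitude 78.7083, longitude 24.6667.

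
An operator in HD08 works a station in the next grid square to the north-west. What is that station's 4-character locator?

Longitude square 0; −1 → -1, wraps to 9, carry into field.
Longitude field H = 7; −1 → 6 = G.
Latitude square 8; +1 → 9.

GD99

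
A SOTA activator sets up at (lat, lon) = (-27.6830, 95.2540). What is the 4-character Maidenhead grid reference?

NG72

Offset from 180°W / 90°S: lon 275.25°, lat 62.32°.
Field: 275.25/20 → 13 → N, 62.32/10 → 6 → G; chars NG.
Square: 15.25/2 → 7, 2.32/1 → 2; chars 72.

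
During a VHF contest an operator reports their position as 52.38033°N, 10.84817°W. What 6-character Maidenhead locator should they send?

IO42nj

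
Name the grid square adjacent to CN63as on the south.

CN63ar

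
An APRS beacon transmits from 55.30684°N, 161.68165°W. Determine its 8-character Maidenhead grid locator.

Shift to the Maidenhead origin (180°W, 90°S): lon 18.31835, lat 145.30684.
Field: 18.31835/20 → 0 → A, 145.30684/10 → 14 → O; chars AO.
Square: 18.31835/2 → 9, 5.30684/1 → 5; chars 95.
Subsquare: 0.31835/0.0833333 → 3 → d, 0.30684/0.0416667 → 7 → h; chars dh.
Extended square: 0.06835/0.00833333 → 8, 0.01517/0.00416667 → 3; chars 83.

AO95dh83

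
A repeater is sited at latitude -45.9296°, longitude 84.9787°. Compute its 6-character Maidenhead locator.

Offset from 180°W / 90°S: lon 264.9787°, lat 44.0704°.
Field: lon ⌊264.9787/20⌋ = 13 → N; lat ⌊44.0704/10⌋ = 4 → E.
Square: lon ⌊4.9787/2⌋ = 2; lat ⌊4.0704/1⌋ = 4.
Subsquare: lon ⌊0.9787/0.0833333⌋ = 11 → l; lat ⌊0.0704/0.0416667⌋ = 1 → b.

NE24lb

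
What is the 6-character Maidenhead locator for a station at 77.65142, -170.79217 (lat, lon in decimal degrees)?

Add 180° to longitude and 90° to latitude: 9.2078, 167.6514.
Field: 9.2078/20 → 0 → A, 167.6514/10 → 16 → Q; chars AQ.
Square: 9.2078/2 → 4, 7.6514/1 → 7; chars 47.
Subsquare: 1.2078/0.0833333 → 14 → o, 0.6514/0.0416667 → 15 → p; chars op.

AQ47op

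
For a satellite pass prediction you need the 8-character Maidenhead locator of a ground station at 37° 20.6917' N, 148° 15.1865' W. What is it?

BM57ui92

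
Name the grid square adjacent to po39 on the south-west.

PO28

Longitude square 3; −1 → 2.
Latitude square 9; −1 → 8.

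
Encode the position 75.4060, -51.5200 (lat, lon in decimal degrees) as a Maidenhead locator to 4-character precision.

GQ45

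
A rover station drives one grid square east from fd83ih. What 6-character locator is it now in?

FD83jh

Longitude subsquare i = 8; +1 → 9 = j.
The latitude characters are unchanged.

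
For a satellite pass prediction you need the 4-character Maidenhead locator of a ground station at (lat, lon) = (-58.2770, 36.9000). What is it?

Shift to the Maidenhead origin (180°W, 90°S): lon 216.90, lat 31.72.
Field: 216.90/20 → 10 → K, 31.72/10 → 3 → D; chars KD.
Square: 16.90/2 → 8, 1.72/1 → 1; chars 81.

KD81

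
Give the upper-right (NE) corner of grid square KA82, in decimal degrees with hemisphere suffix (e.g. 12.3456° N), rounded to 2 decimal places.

87.00° S, 38.00° E

Field K=10, A=0: +10·20° lon, +0·10° lat → SW at lon 20°, lat -90°.
Square 8, 2: +8·2° lon, +2·1° lat → SW at lon 36°, lat -88°.
Cell spans 2° lon × 1° lat. NE corner is SW corner plus one full cell.
latitude 87.00° S, longitude 38.00° E.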